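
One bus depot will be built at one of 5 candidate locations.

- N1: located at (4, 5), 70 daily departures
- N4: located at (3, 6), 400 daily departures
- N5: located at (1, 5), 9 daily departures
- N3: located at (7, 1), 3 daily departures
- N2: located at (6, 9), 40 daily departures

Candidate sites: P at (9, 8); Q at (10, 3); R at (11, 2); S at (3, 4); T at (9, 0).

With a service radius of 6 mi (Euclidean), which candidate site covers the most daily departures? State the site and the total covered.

Coverage radius r = 6 mi; a point is covered iff (Δx)²+(Δy)² ≤ 6² = 36.
  P (9, 8): covers {N1, N2} → 110
  Q (10, 3): covers {N3} → 3
  R (11, 2): covers {N3} → 3
  S (3, 4): covers {N1, N4, N5, N3, N2} → 522
  T (9, 0): covers {N3} → 3
Maximum coverage at S: 522 daily departures.

S, covering 522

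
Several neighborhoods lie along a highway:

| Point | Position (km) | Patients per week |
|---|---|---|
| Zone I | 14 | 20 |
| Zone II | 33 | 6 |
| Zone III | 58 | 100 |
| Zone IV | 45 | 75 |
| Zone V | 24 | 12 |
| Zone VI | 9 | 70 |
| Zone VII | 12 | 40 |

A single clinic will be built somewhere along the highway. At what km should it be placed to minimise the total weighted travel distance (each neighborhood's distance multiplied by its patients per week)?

x = 45

For a sum of weighted absolute distances on a line, the optimum is the weighted median (not the mean). Total weight W = 323; half-weight = 161.5.
Sort by position and accumulate weight:
  km 9 (Zone VI, w=70) → cum 70
  km 12 (Zone VII, w=40) → cum 110
  km 14 (Zone I, w=20) → cum 130
  km 24 (Zone V, w=12) → cum 142
  km 33 (Zone II, w=6) → cum 148
  km 45 (Zone IV, w=75) → cum 223  ≥ 161.5 → median here
  km 58 (Zone III, w=100) → cum 323
Optimal location: km 45.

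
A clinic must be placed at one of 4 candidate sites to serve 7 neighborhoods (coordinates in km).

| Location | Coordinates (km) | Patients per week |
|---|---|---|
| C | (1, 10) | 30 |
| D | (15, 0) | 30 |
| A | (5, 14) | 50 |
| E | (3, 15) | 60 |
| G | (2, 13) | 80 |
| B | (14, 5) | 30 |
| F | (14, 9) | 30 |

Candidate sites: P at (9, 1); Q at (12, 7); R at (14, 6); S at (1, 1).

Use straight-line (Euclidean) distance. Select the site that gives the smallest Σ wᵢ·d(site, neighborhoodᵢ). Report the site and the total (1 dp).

Total weighted distance at each candidate:
  P (9, 1): total = 3724.2
  Q (12, 7): total = 2890.7
  R (14, 6): total = 3276.8
  S (1, 1): total = 4049.0
Minimum is at Q with total 2890.7 km.

Q, total 2890.7 km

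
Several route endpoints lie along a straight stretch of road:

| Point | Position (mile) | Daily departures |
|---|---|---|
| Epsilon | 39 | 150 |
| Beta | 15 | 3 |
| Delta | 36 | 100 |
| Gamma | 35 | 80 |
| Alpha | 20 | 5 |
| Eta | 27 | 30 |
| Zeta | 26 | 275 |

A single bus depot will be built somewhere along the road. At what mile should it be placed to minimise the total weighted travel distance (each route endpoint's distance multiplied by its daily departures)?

For a sum of weighted absolute distances on a line, the optimum is the weighted median (not the mean). Total weight W = 643; half-weight = 321.5.
Sort by position and accumulate weight:
  mile 15 (Beta, w=3) → cum 3
  mile 20 (Alpha, w=5) → cum 8
  mile 26 (Zeta, w=275) → cum 283
  mile 27 (Eta, w=30) → cum 313
  mile 35 (Gamma, w=80) → cum 393  ≥ 321.5 → median here
  mile 36 (Delta, w=100) → cum 493
  mile 39 (Epsilon, w=150) → cum 643
Optimal location: mile 35.

x = 35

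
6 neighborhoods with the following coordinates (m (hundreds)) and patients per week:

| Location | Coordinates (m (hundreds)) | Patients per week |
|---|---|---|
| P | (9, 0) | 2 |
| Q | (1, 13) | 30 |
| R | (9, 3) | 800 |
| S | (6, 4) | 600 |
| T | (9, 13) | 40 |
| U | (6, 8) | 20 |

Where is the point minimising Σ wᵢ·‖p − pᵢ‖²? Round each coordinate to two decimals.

(7.59, 3.93)

The minimiser of Σwᵢ‖p−pᵢ‖² is the weighted centroid p* = (Σwᵢpᵢ)/(Σwᵢ).
Σwᵢ = 1492.
Σwᵢxᵢ = 2·9 + 30·1 + 800·9 + 600·6 + 40·9 + 20·6 = 11328.
Σwᵢyᵢ = 2·0 + 30·13 + 800·3 + 600·4 + 40·13 + 20·8 = 5870.
x* = 11328/1492 = 7.59, y* = 5870/1492 = 3.93.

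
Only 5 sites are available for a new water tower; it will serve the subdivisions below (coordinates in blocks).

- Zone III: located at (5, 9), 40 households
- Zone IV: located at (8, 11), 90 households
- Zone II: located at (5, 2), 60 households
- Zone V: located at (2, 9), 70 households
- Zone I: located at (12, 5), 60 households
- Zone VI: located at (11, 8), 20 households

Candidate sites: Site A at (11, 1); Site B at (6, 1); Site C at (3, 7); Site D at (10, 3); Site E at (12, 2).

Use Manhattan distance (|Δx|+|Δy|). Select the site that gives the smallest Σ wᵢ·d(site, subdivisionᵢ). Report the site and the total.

Total weighted distance at each candidate:
  Site A (11, 1): total = 3780
  Site B (6, 1): total = 3240
  Site C (3, 7): total = 2440
  Site D (10, 3): total = 3040
  Site E (12, 2): total = 3660
Minimum is at Site C with total 2440 blocks.

Site C, total 2440 blocks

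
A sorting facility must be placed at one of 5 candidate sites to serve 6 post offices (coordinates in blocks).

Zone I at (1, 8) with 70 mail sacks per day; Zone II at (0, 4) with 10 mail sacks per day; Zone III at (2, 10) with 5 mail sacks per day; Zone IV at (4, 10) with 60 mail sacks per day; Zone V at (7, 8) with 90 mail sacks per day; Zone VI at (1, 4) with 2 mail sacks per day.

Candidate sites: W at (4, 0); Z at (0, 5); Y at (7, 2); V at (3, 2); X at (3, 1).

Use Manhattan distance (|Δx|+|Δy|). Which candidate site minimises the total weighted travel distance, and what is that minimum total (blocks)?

Total weighted distance at each candidate:
  W (4, 0): total = 2514
  Z (0, 5): total = 1769
  Y (7, 2): total = 2211
  V (3, 2): total = 2103
  X (3, 1): total = 2340
Minimum is at Z with total 1769 blocks.

Z, total 1769 blocks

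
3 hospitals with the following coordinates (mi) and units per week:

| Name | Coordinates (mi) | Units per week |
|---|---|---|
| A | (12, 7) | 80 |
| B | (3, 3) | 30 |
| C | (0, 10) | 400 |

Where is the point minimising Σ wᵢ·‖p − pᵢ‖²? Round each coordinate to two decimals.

(2.06, 9.12)

The minimiser of Σwᵢ‖p−pᵢ‖² is the weighted centroid p* = (Σwᵢpᵢ)/(Σwᵢ).
Σwᵢ = 510.
Σwᵢxᵢ = 80·12 + 30·3 + 400·0 = 1050.
Σwᵢyᵢ = 80·7 + 30·3 + 400·10 = 4650.
x* = 1050/510 = 2.06, y* = 4650/510 = 9.12.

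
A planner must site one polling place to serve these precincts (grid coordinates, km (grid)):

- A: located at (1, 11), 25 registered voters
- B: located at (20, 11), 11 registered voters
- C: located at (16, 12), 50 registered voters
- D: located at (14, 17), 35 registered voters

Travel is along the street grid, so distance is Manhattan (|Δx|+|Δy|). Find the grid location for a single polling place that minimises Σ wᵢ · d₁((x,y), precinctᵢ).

(16, 12)

Manhattan distance separates: Σwᵢ(|x−xᵢ|+|y−yᵢ|) = Σwᵢ|x−xᵢ| + Σwᵢ|y−yᵢ|, so x and y are optimised independently as 1-D weighted medians.
Total weight W = 121; half = 60.5.
x-coordinate, sorted with cumulative weight:
  x=1 (A, w=25) cum 25
  x=14 (D, w=35) cum 60
  x=16 (C, w=50) cum 110  ← median
  x=20 (B, w=11) cum 121
⇒ x* = 16
y-coordinate, sorted with cumulative weight:
  y=11 (A, w=25) cum 25
  y=11 (B, w=11) cum 36
  y=12 (C, w=50) cum 86  ← median
  y=17 (D, w=35) cum 121
⇒ y* = 12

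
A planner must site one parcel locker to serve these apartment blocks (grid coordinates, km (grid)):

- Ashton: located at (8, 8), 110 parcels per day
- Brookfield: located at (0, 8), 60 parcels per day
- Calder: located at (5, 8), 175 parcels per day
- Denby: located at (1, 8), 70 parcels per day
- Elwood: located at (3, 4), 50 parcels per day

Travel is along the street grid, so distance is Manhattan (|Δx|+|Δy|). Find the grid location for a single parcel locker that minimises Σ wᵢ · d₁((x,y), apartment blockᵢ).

(5, 8)

Manhattan distance separates: Σwᵢ(|x−xᵢ|+|y−yᵢ|) = Σwᵢ|x−xᵢ| + Σwᵢ|y−yᵢ|, so x and y are optimised independently as 1-D weighted medians.
Total weight W = 465; half = 232.5.
x-coordinate, sorted with cumulative weight:
  x=0 (Brookfield, w=60) cum 60
  x=1 (Denby, w=70) cum 130
  x=3 (Elwood, w=50) cum 180
  x=5 (Calder, w=175) cum 355  ← median
  x=8 (Ashton, w=110) cum 465
⇒ x* = 5
y-coordinate, sorted with cumulative weight:
  y=4 (Elwood, w=50) cum 50
  y=8 (Ashton, w=110) cum 160
  y=8 (Brookfield, w=60) cum 220
  y=8 (Calder, w=175) cum 395  ← median
  y=8 (Denby, w=70) cum 465
⇒ y* = 8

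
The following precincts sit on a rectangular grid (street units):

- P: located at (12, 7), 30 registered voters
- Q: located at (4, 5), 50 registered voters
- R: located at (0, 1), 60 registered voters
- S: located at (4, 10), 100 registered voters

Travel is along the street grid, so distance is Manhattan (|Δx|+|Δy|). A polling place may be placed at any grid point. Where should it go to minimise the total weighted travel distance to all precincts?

(4, 7)

Manhattan distance separates: Σwᵢ(|x−xᵢ|+|y−yᵢ|) = Σwᵢ|x−xᵢ| + Σwᵢ|y−yᵢ|, so x and y are optimised independently as 1-D weighted medians.
Total weight W = 240; half = 120.
x-coordinate, sorted with cumulative weight:
  x=0 (R, w=60) cum 60
  x=4 (Q, w=50) cum 110
  x=4 (S, w=100) cum 210  ← median
  x=12 (P, w=30) cum 240
⇒ x* = 4
y-coordinate, sorted with cumulative weight:
  y=1 (R, w=60) cum 60
  y=5 (Q, w=50) cum 110
  y=7 (P, w=30) cum 140  ← median
  y=10 (S, w=100) cum 240
⇒ y* = 7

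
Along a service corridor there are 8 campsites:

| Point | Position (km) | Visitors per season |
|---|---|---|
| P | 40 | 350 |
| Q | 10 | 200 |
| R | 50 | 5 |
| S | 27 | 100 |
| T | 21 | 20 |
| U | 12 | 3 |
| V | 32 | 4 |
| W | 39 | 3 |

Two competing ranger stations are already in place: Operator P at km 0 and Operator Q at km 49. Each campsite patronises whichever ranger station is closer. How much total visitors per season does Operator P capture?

The indifferent point is the midpoint (0+49)/2 = 24.5; campsites left of it (closer to Operator P at 0) go to Operator P, those right go to Operator Q.
  Q at 10 (w=200) → Operator P
  U at 12 (w=3) → Operator P
  T at 21 (w=20) → Operator P
  S at 27 (w=100) → Operator Q
  V at 32 (w=4) → Operator Q
  W at 39 (w=3) → Operator Q
  P at 40 (w=350) → Operator Q
  R at 50 (w=5) → Operator Q
Operator P captures 223; Operator Q captures 462.

223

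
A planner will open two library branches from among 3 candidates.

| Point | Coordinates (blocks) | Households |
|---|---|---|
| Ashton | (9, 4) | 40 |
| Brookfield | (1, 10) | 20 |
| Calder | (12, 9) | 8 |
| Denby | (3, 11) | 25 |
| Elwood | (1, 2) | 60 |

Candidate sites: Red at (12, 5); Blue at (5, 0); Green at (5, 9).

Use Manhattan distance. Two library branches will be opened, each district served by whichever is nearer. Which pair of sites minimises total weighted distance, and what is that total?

{Blue, Green}, total 936

Evaluate every pair (each demand assigned to the nearer of the two):
  {Blue, Green}: total = 936
  {Red, Green}: total = 1052
  {Red, Blue}: total = 1157
Best pair: {Blue, Green} with total 936.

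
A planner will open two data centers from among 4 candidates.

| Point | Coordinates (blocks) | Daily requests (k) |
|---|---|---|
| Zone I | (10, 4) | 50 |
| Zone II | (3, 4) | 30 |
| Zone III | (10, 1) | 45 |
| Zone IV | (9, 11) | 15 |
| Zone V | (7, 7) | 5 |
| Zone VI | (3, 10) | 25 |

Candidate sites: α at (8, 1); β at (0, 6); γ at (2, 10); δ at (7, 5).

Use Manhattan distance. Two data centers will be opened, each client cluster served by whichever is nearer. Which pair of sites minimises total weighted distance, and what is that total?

Evaluate every pair (each demand assigned to the nearer of the two):
  {α, γ}: total = 730
  {α, δ}: total = 795
  {γ, δ}: total = 820
  {α, β}: total = 865
  {β, δ}: total = 970
  {β, γ}: total = 1610
Best pair: {α, γ} with total 730.

{α, γ}, total 730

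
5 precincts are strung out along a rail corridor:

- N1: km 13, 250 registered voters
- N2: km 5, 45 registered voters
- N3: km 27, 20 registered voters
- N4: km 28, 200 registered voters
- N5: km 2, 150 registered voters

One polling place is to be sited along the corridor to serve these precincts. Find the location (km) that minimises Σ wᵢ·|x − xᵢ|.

For a sum of weighted absolute distances on a line, the optimum is the weighted median (not the mean). Total weight W = 665; half-weight = 332.5.
Sort by position and accumulate weight:
  km 2 (N5, w=150) → cum 150
  km 5 (N2, w=45) → cum 195
  km 13 (N1, w=250) → cum 445  ≥ 332.5 → median here
  km 27 (N3, w=20) → cum 465
  km 28 (N4, w=200) → cum 665
Optimal location: km 13.

x = 13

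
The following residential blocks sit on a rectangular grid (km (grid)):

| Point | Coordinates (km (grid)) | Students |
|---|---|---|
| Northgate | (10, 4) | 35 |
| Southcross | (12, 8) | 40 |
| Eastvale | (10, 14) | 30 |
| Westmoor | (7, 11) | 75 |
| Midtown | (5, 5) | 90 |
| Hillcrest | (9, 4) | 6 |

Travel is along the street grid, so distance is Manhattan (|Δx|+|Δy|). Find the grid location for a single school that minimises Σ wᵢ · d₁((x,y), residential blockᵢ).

(7, 8)

Manhattan distance separates: Σwᵢ(|x−xᵢ|+|y−yᵢ|) = Σwᵢ|x−xᵢ| + Σwᵢ|y−yᵢ|, so x and y are optimised independently as 1-D weighted medians.
Total weight W = 276; half = 138.
x-coordinate, sorted with cumulative weight:
  x=5 (Midtown, w=90) cum 90
  x=7 (Westmoor, w=75) cum 165  ← median
  x=9 (Hillcrest, w=6) cum 171
  x=10 (Northgate, w=35) cum 206
  x=10 (Eastvale, w=30) cum 236
  x=12 (Southcross, w=40) cum 276
⇒ x* = 7
y-coordinate, sorted with cumulative weight:
  y=4 (Northgate, w=35) cum 35
  y=4 (Hillcrest, w=6) cum 41
  y=5 (Midtown, w=90) cum 131
  y=8 (Southcross, w=40) cum 171  ← median
  y=11 (Westmoor, w=75) cum 246
  y=14 (Eastvale, w=30) cum 276
⇒ y* = 8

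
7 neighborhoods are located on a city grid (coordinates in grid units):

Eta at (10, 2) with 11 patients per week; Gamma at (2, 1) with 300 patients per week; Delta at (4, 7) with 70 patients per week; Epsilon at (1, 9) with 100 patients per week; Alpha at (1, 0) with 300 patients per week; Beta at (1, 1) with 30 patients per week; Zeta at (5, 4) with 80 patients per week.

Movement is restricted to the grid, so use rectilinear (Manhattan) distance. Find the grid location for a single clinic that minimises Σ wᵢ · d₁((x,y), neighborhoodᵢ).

Manhattan distance separates: Σwᵢ(|x−xᵢ|+|y−yᵢ|) = Σwᵢ|x−xᵢ| + Σwᵢ|y−yᵢ|, so x and y are optimised independently as 1-D weighted medians.
Total weight W = 891; half = 445.5.
x-coordinate, sorted with cumulative weight:
  x=1 (Epsilon, w=100) cum 100
  x=1 (Alpha, w=300) cum 400
  x=1 (Beta, w=30) cum 430
  x=2 (Gamma, w=300) cum 730  ← median
  x=4 (Delta, w=70) cum 800
  x=5 (Zeta, w=80) cum 880
  x=10 (Eta, w=11) cum 891
⇒ x* = 2
y-coordinate, sorted with cumulative weight:
  y=0 (Alpha, w=300) cum 300
  y=1 (Gamma, w=300) cum 600  ← median
  y=1 (Beta, w=30) cum 630
  y=2 (Eta, w=11) cum 641
  y=4 (Zeta, w=80) cum 721
  y=7 (Delta, w=70) cum 791
  y=9 (Epsilon, w=100) cum 891
⇒ y* = 1

(2, 1)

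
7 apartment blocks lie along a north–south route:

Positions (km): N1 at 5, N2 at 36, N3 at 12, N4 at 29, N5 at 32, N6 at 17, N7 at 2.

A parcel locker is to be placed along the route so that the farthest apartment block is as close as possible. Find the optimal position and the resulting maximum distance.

location 19, max distance 17

The 1-center on a line is the midpoint of the two extreme points: leftmost at 2, rightmost at 36.
Optimal location = (2 + 36)/2 = 19; maximum distance = (36 − 2)/2 = 17.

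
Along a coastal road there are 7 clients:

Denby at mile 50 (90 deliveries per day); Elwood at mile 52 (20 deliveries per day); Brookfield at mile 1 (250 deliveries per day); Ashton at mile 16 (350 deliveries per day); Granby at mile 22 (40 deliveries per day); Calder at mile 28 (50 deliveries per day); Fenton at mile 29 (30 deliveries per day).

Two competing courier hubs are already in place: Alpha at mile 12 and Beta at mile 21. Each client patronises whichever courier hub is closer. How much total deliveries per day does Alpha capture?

600

The indifferent point is the midpoint (12+21)/2 = 16.5; clients left of it (closer to Alpha at 12) go to Alpha, those right go to Beta.
  Brookfield at 1 (w=250) → Alpha
  Ashton at 16 (w=350) → Alpha
  Granby at 22 (w=40) → Beta
  Calder at 28 (w=50) → Beta
  Fenton at 29 (w=30) → Beta
  Denby at 50 (w=90) → Beta
  Elwood at 52 (w=20) → Beta
Alpha captures 600; Beta captures 230.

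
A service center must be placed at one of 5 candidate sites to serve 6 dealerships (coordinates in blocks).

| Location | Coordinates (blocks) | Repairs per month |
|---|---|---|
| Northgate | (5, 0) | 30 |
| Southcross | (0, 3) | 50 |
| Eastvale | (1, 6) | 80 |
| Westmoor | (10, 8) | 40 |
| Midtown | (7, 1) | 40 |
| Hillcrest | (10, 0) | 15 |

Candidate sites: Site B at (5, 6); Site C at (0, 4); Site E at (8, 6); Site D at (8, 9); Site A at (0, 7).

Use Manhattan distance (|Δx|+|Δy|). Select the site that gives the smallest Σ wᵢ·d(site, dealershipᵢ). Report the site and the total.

Site B, total 1625 blocks

Total weighted distance at each candidate:
  Site B (5, 6): total = 1625
  Site C (0, 4): total = 1730
  Site E (8, 6): total = 1900
  Site D (8, 9): total = 2505
  Site A (0, 7): total = 1935
Minimum is at Site B with total 1625 blocks.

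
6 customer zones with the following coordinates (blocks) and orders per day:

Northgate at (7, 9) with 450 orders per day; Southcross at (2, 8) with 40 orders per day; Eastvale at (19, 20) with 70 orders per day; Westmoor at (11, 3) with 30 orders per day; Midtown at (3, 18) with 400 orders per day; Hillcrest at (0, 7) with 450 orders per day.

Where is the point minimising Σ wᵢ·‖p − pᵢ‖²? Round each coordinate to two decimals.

The minimiser of Σwᵢ‖p−pᵢ‖² is the weighted centroid p* = (Σwᵢpᵢ)/(Σwᵢ).
Σwᵢ = 1440.
Σwᵢxᵢ = 450·7 + 40·2 + 70·19 + 30·11 + 400·3 + 450·0 = 6090.
Σwᵢyᵢ = 450·9 + 40·8 + 70·20 + 30·3 + 400·18 + 450·7 = 16210.
x* = 6090/1440 = 4.23, y* = 16210/1440 = 11.26.

(4.23, 11.26)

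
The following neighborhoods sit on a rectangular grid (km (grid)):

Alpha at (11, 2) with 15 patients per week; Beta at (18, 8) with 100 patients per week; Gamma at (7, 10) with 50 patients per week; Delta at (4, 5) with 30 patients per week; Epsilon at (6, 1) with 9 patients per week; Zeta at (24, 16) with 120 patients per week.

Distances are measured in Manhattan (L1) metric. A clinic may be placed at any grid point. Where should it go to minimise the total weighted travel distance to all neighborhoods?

Manhattan distance separates: Σwᵢ(|x−xᵢ|+|y−yᵢ|) = Σwᵢ|x−xᵢ| + Σwᵢ|y−yᵢ|, so x and y are optimised independently as 1-D weighted medians.
Total weight W = 324; half = 162.
x-coordinate, sorted with cumulative weight:
  x=4 (Delta, w=30) cum 30
  x=6 (Epsilon, w=9) cum 39
  x=7 (Gamma, w=50) cum 89
  x=11 (Alpha, w=15) cum 104
  x=18 (Beta, w=100) cum 204  ← median
  x=24 (Zeta, w=120) cum 324
⇒ x* = 18
y-coordinate, sorted with cumulative weight:
  y=1 (Epsilon, w=9) cum 9
  y=2 (Alpha, w=15) cum 24
  y=5 (Delta, w=30) cum 54
  y=8 (Beta, w=100) cum 154
  y=10 (Gamma, w=50) cum 204  ← median
  y=16 (Zeta, w=120) cum 324
⇒ y* = 10

(18, 10)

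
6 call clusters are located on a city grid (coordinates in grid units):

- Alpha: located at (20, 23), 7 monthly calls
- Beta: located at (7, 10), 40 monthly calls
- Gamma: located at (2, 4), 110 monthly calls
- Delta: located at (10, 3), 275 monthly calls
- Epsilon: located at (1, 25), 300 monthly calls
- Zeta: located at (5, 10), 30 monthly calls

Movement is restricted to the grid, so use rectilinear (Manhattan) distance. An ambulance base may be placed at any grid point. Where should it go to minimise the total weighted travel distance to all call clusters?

Manhattan distance separates: Σwᵢ(|x−xᵢ|+|y−yᵢ|) = Σwᵢ|x−xᵢ| + Σwᵢ|y−yᵢ|, so x and y are optimised independently as 1-D weighted medians.
Total weight W = 762; half = 381.
x-coordinate, sorted with cumulative weight:
  x=1 (Epsilon, w=300) cum 300
  x=2 (Gamma, w=110) cum 410  ← median
  x=5 (Zeta, w=30) cum 440
  x=7 (Beta, w=40) cum 480
  x=10 (Delta, w=275) cum 755
  x=20 (Alpha, w=7) cum 762
⇒ x* = 2
y-coordinate, sorted with cumulative weight:
  y=3 (Delta, w=275) cum 275
  y=4 (Gamma, w=110) cum 385  ← median
  y=10 (Beta, w=40) cum 425
  y=10 (Zeta, w=30) cum 455
  y=23 (Alpha, w=7) cum 462
  y=25 (Epsilon, w=300) cum 762
⇒ y* = 4

(2, 4)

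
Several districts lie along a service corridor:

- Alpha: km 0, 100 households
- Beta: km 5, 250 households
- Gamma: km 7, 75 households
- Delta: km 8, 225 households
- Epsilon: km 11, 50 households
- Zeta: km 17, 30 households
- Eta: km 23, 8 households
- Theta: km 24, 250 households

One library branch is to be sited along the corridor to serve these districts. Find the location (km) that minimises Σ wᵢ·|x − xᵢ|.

x = 8

For a sum of weighted absolute distances on a line, the optimum is the weighted median (not the mean). Total weight W = 988; half-weight = 494.
Sort by position and accumulate weight:
  km 0 (Alpha, w=100) → cum 100
  km 5 (Beta, w=250) → cum 350
  km 7 (Gamma, w=75) → cum 425
  km 8 (Delta, w=225) → cum 650  ≥ 494 → median here
  km 11 (Epsilon, w=50) → cum 700
  km 17 (Zeta, w=30) → cum 730
  km 23 (Eta, w=8) → cum 738
  km 24 (Theta, w=250) → cum 988
Optimal location: km 8.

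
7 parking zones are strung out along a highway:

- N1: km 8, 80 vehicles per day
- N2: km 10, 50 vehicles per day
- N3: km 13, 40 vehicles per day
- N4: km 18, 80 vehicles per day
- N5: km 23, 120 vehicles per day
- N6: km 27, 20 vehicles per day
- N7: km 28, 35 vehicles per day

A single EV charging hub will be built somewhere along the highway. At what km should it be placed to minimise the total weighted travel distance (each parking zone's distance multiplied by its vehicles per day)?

For a sum of weighted absolute distances on a line, the optimum is the weighted median (not the mean). Total weight W = 425; half-weight = 212.5.
Sort by position and accumulate weight:
  km 8 (N1, w=80) → cum 80
  km 10 (N2, w=50) → cum 130
  km 13 (N3, w=40) → cum 170
  km 18 (N4, w=80) → cum 250  ≥ 212.5 → median here
  km 23 (N5, w=120) → cum 370
  km 27 (N6, w=20) → cum 390
  km 28 (N7, w=35) → cum 425
Optimal location: km 18.

x = 18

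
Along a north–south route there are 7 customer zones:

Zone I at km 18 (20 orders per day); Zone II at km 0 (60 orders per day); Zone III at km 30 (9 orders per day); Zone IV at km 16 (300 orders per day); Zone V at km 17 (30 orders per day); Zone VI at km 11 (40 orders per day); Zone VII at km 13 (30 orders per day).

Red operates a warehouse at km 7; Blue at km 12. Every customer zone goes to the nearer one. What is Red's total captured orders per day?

The indifferent point is the midpoint (7+12)/2 = 9.5; customer zones left of it (closer to Red at 7) go to Red, those right go to Blue.
  Zone II at 0 (w=60) → Red
  Zone VI at 11 (w=40) → Blue
  Zone VII at 13 (w=30) → Blue
  Zone IV at 16 (w=300) → Blue
  Zone V at 17 (w=30) → Blue
  Zone I at 18 (w=20) → Blue
  Zone III at 30 (w=9) → Blue
Red captures 60; Blue captures 429.

60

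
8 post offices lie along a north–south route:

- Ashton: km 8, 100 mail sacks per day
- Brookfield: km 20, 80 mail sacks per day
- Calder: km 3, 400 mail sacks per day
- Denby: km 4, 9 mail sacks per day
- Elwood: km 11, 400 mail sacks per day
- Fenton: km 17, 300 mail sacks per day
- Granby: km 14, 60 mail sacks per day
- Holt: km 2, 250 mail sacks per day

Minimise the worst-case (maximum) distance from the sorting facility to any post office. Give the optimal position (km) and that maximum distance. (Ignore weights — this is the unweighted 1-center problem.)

The 1-center on a line is the midpoint of the two extreme points: leftmost at 2, rightmost at 20.
Optimal location = (2 + 20)/2 = 11; maximum distance = (20 − 2)/2 = 9.

location 11, max distance 9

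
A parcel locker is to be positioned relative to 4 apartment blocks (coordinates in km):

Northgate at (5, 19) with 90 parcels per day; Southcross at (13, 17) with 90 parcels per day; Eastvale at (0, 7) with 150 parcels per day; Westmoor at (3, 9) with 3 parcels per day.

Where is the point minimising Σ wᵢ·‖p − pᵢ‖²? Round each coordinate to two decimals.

The minimiser of Σwᵢ‖p−pᵢ‖² is the weighted centroid p* = (Σwᵢpᵢ)/(Σwᵢ).
Σwᵢ = 333.
Σwᵢxᵢ = 90·5 + 90·13 + 150·0 + 3·3 = 1629.
Σwᵢyᵢ = 90·19 + 90·17 + 150·7 + 3·9 = 4317.
x* = 1629/333 = 4.89, y* = 4317/333 = 12.96.

(4.89, 12.96)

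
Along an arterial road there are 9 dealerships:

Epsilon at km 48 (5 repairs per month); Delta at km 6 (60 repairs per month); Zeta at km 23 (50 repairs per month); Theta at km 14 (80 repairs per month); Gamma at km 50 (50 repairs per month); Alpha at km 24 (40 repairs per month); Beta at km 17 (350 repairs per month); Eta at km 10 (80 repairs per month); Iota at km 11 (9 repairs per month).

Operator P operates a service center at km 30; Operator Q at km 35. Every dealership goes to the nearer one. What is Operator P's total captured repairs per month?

669

The indifferent point is the midpoint (30+35)/2 = 32.5; dealerships left of it (closer to Operator P at 30) go to Operator P, those right go to Operator Q.
  Delta at 6 (w=60) → Operator P
  Eta at 10 (w=80) → Operator P
  Iota at 11 (w=9) → Operator P
  Theta at 14 (w=80) → Operator P
  Beta at 17 (w=350) → Operator P
  Zeta at 23 (w=50) → Operator P
  Alpha at 24 (w=40) → Operator P
  Epsilon at 48 (w=5) → Operator Q
  Gamma at 50 (w=50) → Operator Q
Operator P captures 669; Operator Q captures 55.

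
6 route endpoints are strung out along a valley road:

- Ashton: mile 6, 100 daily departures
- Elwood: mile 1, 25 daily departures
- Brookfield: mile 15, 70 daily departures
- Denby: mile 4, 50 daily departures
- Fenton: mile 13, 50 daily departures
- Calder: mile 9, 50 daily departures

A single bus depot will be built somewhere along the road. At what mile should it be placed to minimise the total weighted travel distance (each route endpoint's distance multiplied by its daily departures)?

For a sum of weighted absolute distances on a line, the optimum is the weighted median (not the mean). Total weight W = 345; half-weight = 172.5.
Sort by position and accumulate weight:
  mile 1 (Elwood, w=25) → cum 25
  mile 4 (Denby, w=50) → cum 75
  mile 6 (Ashton, w=100) → cum 175  ≥ 172.5 → median here
  mile 9 (Calder, w=50) → cum 225
  mile 13 (Fenton, w=50) → cum 275
  mile 15 (Brookfield, w=70) → cum 345
Optimal location: mile 6.

x = 6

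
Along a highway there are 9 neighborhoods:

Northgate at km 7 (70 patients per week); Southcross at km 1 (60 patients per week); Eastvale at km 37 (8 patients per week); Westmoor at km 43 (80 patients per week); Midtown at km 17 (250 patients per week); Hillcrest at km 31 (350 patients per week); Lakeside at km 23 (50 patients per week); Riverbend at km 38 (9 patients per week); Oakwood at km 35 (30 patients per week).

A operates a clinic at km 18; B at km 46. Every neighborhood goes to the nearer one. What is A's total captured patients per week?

The indifferent point is the midpoint (18+46)/2 = 32; neighborhoods left of it (closer to A at 18) go to A, those right go to B.
  Southcross at 1 (w=60) → A
  Northgate at 7 (w=70) → A
  Midtown at 17 (w=250) → A
  Lakeside at 23 (w=50) → A
  Hillcrest at 31 (w=350) → A
  Oakwood at 35 (w=30) → B
  Eastvale at 37 (w=8) → B
  Riverbend at 38 (w=9) → B
  Westmoor at 43 (w=80) → B
A captures 780; B captures 127.

780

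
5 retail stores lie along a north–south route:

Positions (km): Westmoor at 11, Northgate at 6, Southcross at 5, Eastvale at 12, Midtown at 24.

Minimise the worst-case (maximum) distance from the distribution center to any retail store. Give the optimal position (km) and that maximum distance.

location 14.5, max distance 9.5

The 1-center on a line is the midpoint of the two extreme points: leftmost at 5, rightmost at 24.
Optimal location = (5 + 24)/2 = 14.5; maximum distance = (24 − 5)/2 = 9.5.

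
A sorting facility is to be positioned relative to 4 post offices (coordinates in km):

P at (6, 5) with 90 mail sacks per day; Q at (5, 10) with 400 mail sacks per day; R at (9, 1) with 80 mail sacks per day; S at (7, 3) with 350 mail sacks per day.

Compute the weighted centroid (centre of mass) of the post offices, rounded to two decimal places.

(6.21, 6.07)

The minimiser of Σwᵢ‖p−pᵢ‖² is the weighted centroid p* = (Σwᵢpᵢ)/(Σwᵢ).
Σwᵢ = 920.
Σwᵢxᵢ = 90·6 + 400·5 + 80·9 + 350·7 = 5710.
Σwᵢyᵢ = 90·5 + 400·10 + 80·1 + 350·3 = 5580.
x* = 5710/920 = 6.21, y* = 5580/920 = 6.07.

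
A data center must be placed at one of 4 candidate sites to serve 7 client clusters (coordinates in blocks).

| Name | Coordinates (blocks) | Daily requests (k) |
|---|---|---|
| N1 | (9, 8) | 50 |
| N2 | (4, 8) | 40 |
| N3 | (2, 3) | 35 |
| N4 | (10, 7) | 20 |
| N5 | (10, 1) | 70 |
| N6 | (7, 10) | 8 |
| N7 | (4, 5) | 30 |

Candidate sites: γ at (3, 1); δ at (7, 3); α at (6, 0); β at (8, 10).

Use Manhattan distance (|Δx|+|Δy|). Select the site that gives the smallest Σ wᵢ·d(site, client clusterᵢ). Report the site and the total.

δ, total 1541 blocks

Total weighted distance at each candidate:
  γ (3, 1): total = 2079
  δ (7, 3): total = 1541
  α (6, 0): total = 2063
  β (8, 10): total = 1993
Minimum is at δ with total 1541 blocks.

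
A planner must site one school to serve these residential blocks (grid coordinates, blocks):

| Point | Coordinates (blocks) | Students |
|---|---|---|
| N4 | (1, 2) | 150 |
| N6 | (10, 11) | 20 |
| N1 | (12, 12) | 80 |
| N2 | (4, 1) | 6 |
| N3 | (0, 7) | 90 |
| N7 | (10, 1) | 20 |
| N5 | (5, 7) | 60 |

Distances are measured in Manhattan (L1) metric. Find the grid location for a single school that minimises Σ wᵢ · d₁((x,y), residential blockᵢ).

Manhattan distance separates: Σwᵢ(|x−xᵢ|+|y−yᵢ|) = Σwᵢ|x−xᵢ| + Σwᵢ|y−yᵢ|, so x and y are optimised independently as 1-D weighted medians.
Total weight W = 426; half = 213.
x-coordinate, sorted with cumulative weight:
  x=0 (N3, w=90) cum 90
  x=1 (N4, w=150) cum 240  ← median
  x=4 (N2, w=6) cum 246
  x=5 (N5, w=60) cum 306
  x=10 (N6, w=20) cum 326
  x=10 (N7, w=20) cum 346
  x=12 (N1, w=80) cum 426
⇒ x* = 1
y-coordinate, sorted with cumulative weight:
  y=1 (N2, w=6) cum 6
  y=1 (N7, w=20) cum 26
  y=2 (N4, w=150) cum 176
  y=7 (N3, w=90) cum 266  ← median
  y=7 (N5, w=60) cum 326
  y=11 (N6, w=20) cum 346
  y=12 (N1, w=80) cum 426
⇒ y* = 7

(1, 7)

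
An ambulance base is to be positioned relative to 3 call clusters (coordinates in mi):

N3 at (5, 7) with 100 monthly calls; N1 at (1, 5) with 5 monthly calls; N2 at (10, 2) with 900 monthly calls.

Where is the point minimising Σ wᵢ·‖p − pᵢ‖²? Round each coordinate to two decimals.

(9.46, 2.51)

The minimiser of Σwᵢ‖p−pᵢ‖² is the weighted centroid p* = (Σwᵢpᵢ)/(Σwᵢ).
Σwᵢ = 1005.
Σwᵢxᵢ = 100·5 + 5·1 + 900·10 = 9505.
Σwᵢyᵢ = 100·7 + 5·5 + 900·2 = 2525.
x* = 9505/1005 = 9.46, y* = 2525/1005 = 2.51.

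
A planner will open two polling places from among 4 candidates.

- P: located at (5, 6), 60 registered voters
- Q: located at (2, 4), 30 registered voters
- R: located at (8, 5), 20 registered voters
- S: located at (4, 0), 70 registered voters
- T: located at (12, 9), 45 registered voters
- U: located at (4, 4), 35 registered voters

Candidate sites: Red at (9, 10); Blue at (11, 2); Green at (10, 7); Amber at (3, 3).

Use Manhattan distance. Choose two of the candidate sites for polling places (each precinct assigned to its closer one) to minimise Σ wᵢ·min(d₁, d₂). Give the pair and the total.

Evaluate every pair (each demand assigned to the nearer of the two):
  {Green, Amber}: total = 970
  {Red, Amber}: total = 1010
  {Blue, Amber}: total = 1190
  {Blue, Green}: total = 1895
  {Red, Blue}: total = 2055
  {Red, Green}: total = 2175
Best pair: {Green, Amber} with total 970.

{Green, Amber}, total 970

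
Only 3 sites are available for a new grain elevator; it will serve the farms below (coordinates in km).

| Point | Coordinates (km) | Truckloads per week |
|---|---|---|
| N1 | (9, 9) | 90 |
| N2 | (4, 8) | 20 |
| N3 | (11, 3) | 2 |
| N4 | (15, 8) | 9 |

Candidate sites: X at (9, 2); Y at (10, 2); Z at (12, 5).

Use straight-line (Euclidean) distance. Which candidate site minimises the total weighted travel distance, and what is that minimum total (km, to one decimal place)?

Total weighted distance at each candidate:
  X (9, 2): total = 867.0
  Y (10, 2): total = 879.2
  Z (12, 5): total = 663.5
Minimum is at Z with total 663.5 km.

Z, total 663.5 km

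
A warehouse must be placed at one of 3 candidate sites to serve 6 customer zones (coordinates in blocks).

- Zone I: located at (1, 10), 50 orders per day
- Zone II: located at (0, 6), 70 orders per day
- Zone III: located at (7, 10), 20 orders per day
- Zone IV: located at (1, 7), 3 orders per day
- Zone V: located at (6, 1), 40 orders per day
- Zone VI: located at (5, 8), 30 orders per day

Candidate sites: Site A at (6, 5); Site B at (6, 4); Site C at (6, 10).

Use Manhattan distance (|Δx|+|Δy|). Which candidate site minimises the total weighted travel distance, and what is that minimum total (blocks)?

Total weighted distance at each candidate:
  Site A (6, 5): total = 1411
  Site B (6, 4): total = 1544
  Site C (6, 10): total = 1444
Minimum is at Site A with total 1411 blocks.

Site A, total 1411 blocks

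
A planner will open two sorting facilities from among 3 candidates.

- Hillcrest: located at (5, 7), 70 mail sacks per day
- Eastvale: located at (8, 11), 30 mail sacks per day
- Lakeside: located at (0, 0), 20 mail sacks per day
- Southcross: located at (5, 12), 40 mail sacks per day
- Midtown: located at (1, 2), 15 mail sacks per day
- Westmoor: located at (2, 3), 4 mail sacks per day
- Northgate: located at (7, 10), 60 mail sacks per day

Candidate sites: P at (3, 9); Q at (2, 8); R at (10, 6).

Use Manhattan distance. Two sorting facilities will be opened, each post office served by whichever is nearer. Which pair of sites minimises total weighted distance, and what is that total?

Evaluate every pair (each demand assigned to the nearer of the two):
  {P, Q}: total = 1315
  {P, R}: total = 1393
  {Q, R}: total = 1515
Best pair: {P, Q} with total 1315.

{P, Q}, total 1315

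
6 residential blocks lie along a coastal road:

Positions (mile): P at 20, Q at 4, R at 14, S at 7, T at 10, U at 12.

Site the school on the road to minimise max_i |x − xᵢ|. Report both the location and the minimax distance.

location 12, max distance 8

The 1-center on a line is the midpoint of the two extreme points: leftmost at 4, rightmost at 20.
Optimal location = (4 + 20)/2 = 12; maximum distance = (20 − 4)/2 = 8.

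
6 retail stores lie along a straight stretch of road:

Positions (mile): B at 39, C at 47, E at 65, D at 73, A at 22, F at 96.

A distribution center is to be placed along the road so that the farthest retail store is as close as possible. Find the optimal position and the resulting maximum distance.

The 1-center on a line is the midpoint of the two extreme points: leftmost at 22, rightmost at 96.
Optimal location = (22 + 96)/2 = 59; maximum distance = (96 − 22)/2 = 37.

location 59, max distance 37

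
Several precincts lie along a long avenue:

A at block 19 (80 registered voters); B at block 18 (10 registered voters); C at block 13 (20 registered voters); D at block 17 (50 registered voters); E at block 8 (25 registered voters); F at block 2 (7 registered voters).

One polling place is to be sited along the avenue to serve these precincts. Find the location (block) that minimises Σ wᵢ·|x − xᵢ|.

For a sum of weighted absolute distances on a line, the optimum is the weighted median (not the mean). Total weight W = 192; half-weight = 96.
Sort by position and accumulate weight:
  block 2 (F, w=7) → cum 7
  block 8 (E, w=25) → cum 32
  block 13 (C, w=20) → cum 52
  block 17 (D, w=50) → cum 102  ≥ 96 → median here
  block 18 (B, w=10) → cum 112
  block 19 (A, w=80) → cum 192
Optimal location: block 17.

x = 17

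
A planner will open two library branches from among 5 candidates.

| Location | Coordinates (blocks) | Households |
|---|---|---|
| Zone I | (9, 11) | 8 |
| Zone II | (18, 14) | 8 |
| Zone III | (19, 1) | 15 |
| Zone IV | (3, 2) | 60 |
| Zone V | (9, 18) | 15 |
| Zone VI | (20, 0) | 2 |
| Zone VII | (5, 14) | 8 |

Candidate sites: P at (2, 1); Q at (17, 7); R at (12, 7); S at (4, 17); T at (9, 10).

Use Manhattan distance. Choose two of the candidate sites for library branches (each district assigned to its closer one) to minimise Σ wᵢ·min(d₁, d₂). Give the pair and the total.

{P, T}, total 709

Evaluate every pair (each demand assigned to the nearer of the two):
  {P, T}: total = 709
  {P, S}: total = 759
  {P, R}: total = 827
  {P, Q}: total = 833
  {Q, T}: total = 1236
  {R, S}: total = 1347
  {R, T}: total = 1361
  {Q, S}: total = 1374
  {S, T}: total = 1401
  {Q, R}: total = 1422
Best pair: {P, T} with total 709.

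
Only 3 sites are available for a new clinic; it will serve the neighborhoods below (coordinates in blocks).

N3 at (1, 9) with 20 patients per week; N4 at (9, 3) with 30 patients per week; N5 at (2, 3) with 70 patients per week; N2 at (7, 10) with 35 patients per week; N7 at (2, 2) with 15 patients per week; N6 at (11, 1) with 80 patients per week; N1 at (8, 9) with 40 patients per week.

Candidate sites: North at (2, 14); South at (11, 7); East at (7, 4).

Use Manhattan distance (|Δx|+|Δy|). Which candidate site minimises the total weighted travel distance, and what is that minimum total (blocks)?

East, total 1845 blocks

Total weighted distance at each candidate:
  North (2, 14): total = 4125
  South (11, 7): total = 2465
  East (7, 4): total = 1845
Minimum is at East with total 1845 blocks.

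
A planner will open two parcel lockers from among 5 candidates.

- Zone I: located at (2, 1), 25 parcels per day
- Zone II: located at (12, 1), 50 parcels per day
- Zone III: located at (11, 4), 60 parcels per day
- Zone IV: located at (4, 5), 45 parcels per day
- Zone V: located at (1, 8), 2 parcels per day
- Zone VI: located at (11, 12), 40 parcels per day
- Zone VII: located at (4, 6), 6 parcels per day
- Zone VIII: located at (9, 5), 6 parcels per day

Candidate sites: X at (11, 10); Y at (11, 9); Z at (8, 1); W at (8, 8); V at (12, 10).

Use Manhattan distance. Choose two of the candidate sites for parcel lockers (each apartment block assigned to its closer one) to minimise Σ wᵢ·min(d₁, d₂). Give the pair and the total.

{Y, Z}, total 1236

Evaluate every pair (each demand assigned to the nearer of the two):
  {Y, Z}: total = 1236
  {X, Z}: total = 1258
  {Z, V}: total = 1300
  {Z, W}: total = 1379
  {Y, W}: total = 1584
  {X, W}: total = 1654
  {W, V}: total = 1704
  {X, Y}: total = 1868
  {Y, V}: total = 1908
  {X, V}: total = 2012
Best pair: {Y, Z} with total 1236.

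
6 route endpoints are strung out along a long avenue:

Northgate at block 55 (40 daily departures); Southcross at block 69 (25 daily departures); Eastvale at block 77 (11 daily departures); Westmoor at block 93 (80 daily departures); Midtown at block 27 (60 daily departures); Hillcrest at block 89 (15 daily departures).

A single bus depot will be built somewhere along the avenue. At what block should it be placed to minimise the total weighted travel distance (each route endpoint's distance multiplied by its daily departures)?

x = 69

For a sum of weighted absolute distances on a line, the optimum is the weighted median (not the mean). Total weight W = 231; half-weight = 115.5.
Sort by position and accumulate weight:
  block 27 (Midtown, w=60) → cum 60
  block 55 (Northgate, w=40) → cum 100
  block 69 (Southcross, w=25) → cum 125  ≥ 115.5 → median here
  block 77 (Eastvale, w=11) → cum 136
  block 89 (Hillcrest, w=15) → cum 151
  block 93 (Westmoor, w=80) → cum 231
Optimal location: block 69.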